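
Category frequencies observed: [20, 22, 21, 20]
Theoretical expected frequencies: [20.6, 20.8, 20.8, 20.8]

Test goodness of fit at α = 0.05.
Chi-square goodness of fit test:
H₀: observed counts match expected distribution
H₁: observed counts differ from expected distribution
df = k - 1 = 3
χ² = Σ(O - E)²/E
   = (20 - 20.6)²/20.6 + (22 - 20.8)²/20.8 + (21 - 20.8)²/20.8 + (20 - 20.8)²/20.8
   = 0.017 + 0.069 + 0.002 + 0.031
   = 0.12
p-value = 0.9894

Since p-value > α = 0.05, we fail to reject H₀.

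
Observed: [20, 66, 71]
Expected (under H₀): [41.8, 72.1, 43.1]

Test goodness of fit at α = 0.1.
Chi-square goodness of fit test:
H₀: observed counts match expected distribution
H₁: observed counts differ from expected distribution
df = k - 1 = 2
χ² = Σ(O - E)²/E
   = (20 - 41.8)²/41.8 + (66 - 72.1)²/72.1 + (71 - 43.1)²/43.1
   = 11.369 + 0.516 + 18.061
   = 29.95
p-value < 0.0001

Since p-value < α = 0.1, we reject H₀.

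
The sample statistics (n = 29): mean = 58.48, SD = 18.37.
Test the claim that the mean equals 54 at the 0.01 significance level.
One-sample t-test:
H₀: μ = 54
H₁: μ ≠ 54
df = n - 1 = 28
t = (x̄ - μ₀) / (s/√n) = (58.48 - 54) / (18.37/√29) = 1.313
p-value = 0.1997

Since p-value > α = 0.01, we fail to reject H₀.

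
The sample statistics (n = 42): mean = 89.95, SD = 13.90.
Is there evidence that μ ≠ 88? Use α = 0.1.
One-sample t-test:
H₀: μ = 88
H₁: μ ≠ 88
df = n - 1 = 41
t = (x̄ - μ₀) / (s/√n) = (89.95 - 88) / (13.90/√42) = 0.909
p-value = 0.3686

Since p-value > α = 0.1, we fail to reject H₀.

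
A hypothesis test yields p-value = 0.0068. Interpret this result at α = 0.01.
Since p = 0.0068 < α = 0.01, reject H₀.
There is sufficient evidence to reject the null hypothesis; the result is statistically significant at the 0.01 level.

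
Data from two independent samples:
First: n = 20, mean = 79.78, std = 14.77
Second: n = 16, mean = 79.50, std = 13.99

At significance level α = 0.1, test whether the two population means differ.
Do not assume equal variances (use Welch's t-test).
Welch's two-sample t-test:
H₀: μ₁ = μ₂
H₁: μ₁ ≠ μ₂
s₁²/n₁ = 14.77²/20 = 10.9076,  s₂²/n₂ = 13.99²/16 = 12.2325
SE = √(s₁²/n₁ + s₂²/n₂) = √(10.9076 + 12.2325) = 4.8104
df (Welch-Satterthwaite) = (s₁²/n₁ + s₂²/n₂)² / [(s₁²/n₁)²/(n₁-1) + (s₂²/n₂)²/(n₂-1)] ≈ 32.98
t = (x̄₁ - x̄₂) / SE = (79.78 - 79.50) / 4.8104 = 0.28 / 4.8104 = 0.058
p-value = 0.9539

Since p-value > α = 0.1, we fail to reject H₀.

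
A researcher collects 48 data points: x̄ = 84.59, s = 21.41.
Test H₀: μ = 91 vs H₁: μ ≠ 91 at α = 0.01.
One-sample t-test:
H₀: μ = 91
H₁: μ ≠ 91
df = n - 1 = 47
t = (x̄ - μ₀) / (s/√n) = (84.59 - 91) / (21.41/√48) = -2.074
p-value = 0.0436

Since p-value > α = 0.01, we fail to reject H₀.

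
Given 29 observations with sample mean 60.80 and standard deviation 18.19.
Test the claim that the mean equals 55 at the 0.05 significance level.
One-sample t-test:
H₀: μ = 55
H₁: μ ≠ 55
df = n - 1 = 28
t = (x̄ - μ₀) / (s/√n) = (60.80 - 55) / (18.19/√29) = 1.717
p-value = 0.0970

Since p-value > α = 0.05, we fail to reject H₀.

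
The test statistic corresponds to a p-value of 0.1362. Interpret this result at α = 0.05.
Since p = 0.1362 > α = 0.05, fail to reject H₀.
There is insufficient evidence to reject the null hypothesis; the result is not statistically significant at the 0.05 level.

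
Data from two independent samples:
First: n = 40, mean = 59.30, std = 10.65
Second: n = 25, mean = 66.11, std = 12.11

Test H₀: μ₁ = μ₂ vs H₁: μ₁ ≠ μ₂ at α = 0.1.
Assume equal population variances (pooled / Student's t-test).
Student's two-sample t-test (equal variances):
H₀: μ₁ = μ₂
H₁: μ₁ ≠ μ₂
df = n₁ + n₂ - 2 = 63
Pooled variance s_p² = [(n₁-1)s₁² + (n₂-1)s₂²] / (n₁ + n₂ - 2) = [(39)(10.65²) + (24)(12.11²)] / 63 = 126.0814
SE = √(s_p²(1/n₁ + 1/n₂)) = √(126.0814 × (1/40 + 1/25)) = 2.8627
t = (x̄₁ - x̄₂) / SE = (59.30 - 66.11) / 2.8627 = -6.81 / 2.8627 = -2.379
p-value = 0.0204

Since p-value < α = 0.1, we reject H₀.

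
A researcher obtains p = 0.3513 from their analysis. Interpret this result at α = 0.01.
Since p = 0.3513 > α = 0.01, fail to reject H₀.
There is insufficient evidence to reject the null hypothesis; the result is not statistically significant at the 0.01 level.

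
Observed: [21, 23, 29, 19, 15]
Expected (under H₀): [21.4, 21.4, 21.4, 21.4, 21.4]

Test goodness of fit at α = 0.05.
Chi-square goodness of fit test:
H₀: observed counts match expected distribution
H₁: observed counts differ from expected distribution
df = k - 1 = 4
χ² = Σ(O - E)²/E
   = (21 - 21.4)²/21.4 + (23 - 21.4)²/21.4 + (29 - 21.4)²/21.4 + (19 - 21.4)²/21.4 + (15 - 21.4)²/21.4
   = 0.007 + 0.120 + 2.699 + 0.269 + 1.914
   = 5.01
p-value = 0.2863

Since p-value > α = 0.05, we fail to reject H₀.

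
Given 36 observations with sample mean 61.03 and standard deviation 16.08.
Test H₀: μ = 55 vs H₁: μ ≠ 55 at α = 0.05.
One-sample t-test:
H₀: μ = 55
H₁: μ ≠ 55
df = n - 1 = 35
t = (x̄ - μ₀) / (s/√n) = (61.03 - 55) / (16.08/√36) = 2.250
p-value = 0.0308

Since p-value < α = 0.05, we reject H₀.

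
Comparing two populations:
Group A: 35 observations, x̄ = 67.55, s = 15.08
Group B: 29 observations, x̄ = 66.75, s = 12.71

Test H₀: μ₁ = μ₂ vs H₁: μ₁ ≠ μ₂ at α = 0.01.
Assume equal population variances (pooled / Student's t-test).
Student's two-sample t-test (equal variances):
H₀: μ₁ = μ₂
H₁: μ₁ ≠ μ₂
df = n₁ + n₂ - 2 = 62
Pooled variance s_p² = [(n₁-1)s₁² + (n₂-1)s₂²] / (n₁ + n₂ - 2) = [(34)(15.08²) + (28)(12.71²)] / 62 = 197.6621
SE = √(s_p²(1/n₁ + 1/n₂)) = √(197.6621 × (1/35 + 1/29)) = 3.5304
t = (x̄₁ - x̄₂) / SE = (67.55 - 66.75) / 3.5304 = 0.80 / 3.5304 = 0.227
p-value = 0.8215

Since p-value > α = 0.01, we fail to reject H₀.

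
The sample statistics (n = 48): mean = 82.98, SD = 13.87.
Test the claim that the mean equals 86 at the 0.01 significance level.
One-sample t-test:
H₀: μ = 86
H₁: μ ≠ 86
df = n - 1 = 47
t = (x̄ - μ₀) / (s/√n) = (82.98 - 86) / (13.87/√48) = -1.509
p-value = 0.1381

Since p-value > α = 0.01, we fail to reject H₀.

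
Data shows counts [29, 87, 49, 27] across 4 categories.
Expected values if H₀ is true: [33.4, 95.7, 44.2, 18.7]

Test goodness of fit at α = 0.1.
Chi-square goodness of fit test:
H₀: observed counts match expected distribution
H₁: observed counts differ from expected distribution
df = k - 1 = 3
χ² = Σ(O - E)²/E
   = (29 - 33.4)²/33.4 + (87 - 95.7)²/95.7 + (49 - 44.2)²/44.2 + (27 - 18.7)²/18.7
   = 0.580 + 0.791 + 0.521 + 3.684
   = 5.58
p-value = 0.1342

Since p-value > α = 0.1, we fail to reject H₀.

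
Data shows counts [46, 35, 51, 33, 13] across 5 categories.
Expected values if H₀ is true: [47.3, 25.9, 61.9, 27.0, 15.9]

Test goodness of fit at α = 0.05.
Chi-square goodness of fit test:
H₀: observed counts match expected distribution
H₁: observed counts differ from expected distribution
df = k - 1 = 4
χ² = Σ(O - E)²/E
   = (46 - 47.3)²/47.3 + (35 - 25.9)²/25.9 + (51 - 61.9)²/61.9 + (33 - 27.0)²/27.0 + (13 - 15.9)²/15.9
   = 0.036 + 3.197 + 1.919 + 1.333 + 0.529
   = 7.01
p-value = 0.1351

Since p-value > α = 0.05, we fail to reject H₀.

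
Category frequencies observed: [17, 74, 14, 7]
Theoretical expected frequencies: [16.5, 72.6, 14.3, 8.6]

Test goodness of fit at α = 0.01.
Chi-square goodness of fit test:
H₀: observed counts match expected distribution
H₁: observed counts differ from expected distribution
df = k - 1 = 3
χ² = Σ(O - E)²/E
   = (17 - 16.5)²/16.5 + (74 - 72.6)²/72.6 + (14 - 14.3)²/14.3 + (7 - 8.6)²/8.6
   = 0.015 + 0.027 + 0.006 + 0.298
   = 0.35
p-value = 0.9511

Since p-value > α = 0.01, we fail to reject H₀.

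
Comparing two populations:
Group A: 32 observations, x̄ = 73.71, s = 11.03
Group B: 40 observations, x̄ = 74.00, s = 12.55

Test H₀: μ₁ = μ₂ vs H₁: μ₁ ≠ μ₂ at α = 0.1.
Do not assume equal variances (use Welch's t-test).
Welch's two-sample t-test:
H₀: μ₁ = μ₂
H₁: μ₁ ≠ μ₂
s₁²/n₁ = 11.03²/32 = 3.8019,  s₂²/n₂ = 12.55²/40 = 3.9376
SE = √(s₁²/n₁ + s₂²/n₂) = √(3.8019 + 3.9376) = 2.7820
df (Welch-Satterthwaite) = (s₁²/n₁ + s₂²/n₂)² / [(s₁²/n₁)²/(n₁-1) + (s₂²/n₂)²/(n₂-1)] ≈ 69.34
t = (x̄₁ - x̄₂) / SE = (73.71 - 74.00) / 2.7820 = -0.29 / 2.7820 = -0.104
p-value = 0.9173

Since p-value > α = 0.1, we fail to reject H₀.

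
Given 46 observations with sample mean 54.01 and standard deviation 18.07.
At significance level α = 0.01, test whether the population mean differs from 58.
One-sample t-test:
H₀: μ = 58
H₁: μ ≠ 58
df = n - 1 = 45
t = (x̄ - μ₀) / (s/√n) = (54.01 - 58) / (18.07/√46) = -1.498
p-value = 0.1412

Since p-value > α = 0.01, we fail to reject H₀.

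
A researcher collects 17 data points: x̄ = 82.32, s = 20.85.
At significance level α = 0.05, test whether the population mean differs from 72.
One-sample t-test:
H₀: μ = 72
H₁: μ ≠ 72
df = n - 1 = 16
t = (x̄ - μ₀) / (s/√n) = (82.32 - 72) / (20.85/√17) = 2.041
p-value = 0.0581

Since p-value > α = 0.05, we fail to reject H₀.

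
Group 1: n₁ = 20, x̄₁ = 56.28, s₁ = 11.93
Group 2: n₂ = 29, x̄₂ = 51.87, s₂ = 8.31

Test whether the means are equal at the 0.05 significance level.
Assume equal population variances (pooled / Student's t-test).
Student's two-sample t-test (equal variances):
H₀: μ₁ = μ₂
H₁: μ₁ ≠ μ₂
df = n₁ + n₂ - 2 = 47
Pooled variance s_p² = [(n₁-1)s₁² + (n₂-1)s₂²] / (n₁ + n₂ - 2) = [(19)(11.93²) + (28)(8.31²)] / 47 = 98.6754
SE = √(s_p²(1/n₁ + 1/n₂)) = √(98.6754 × (1/20 + 1/29)) = 2.8873
t = (x̄₁ - x̄₂) / SE = (56.28 - 51.87) / 2.8873 = 4.41 / 2.8873 = 1.527
p-value = 0.1334

Since p-value > α = 0.05, we fail to reject H₀.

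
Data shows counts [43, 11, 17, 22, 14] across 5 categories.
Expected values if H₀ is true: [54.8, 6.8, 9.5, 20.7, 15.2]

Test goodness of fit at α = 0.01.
Chi-square goodness of fit test:
H₀: observed counts match expected distribution
H₁: observed counts differ from expected distribution
df = k - 1 = 4
χ² = Σ(O - E)²/E
   = (43 - 54.8)²/54.8 + (11 - 6.8)²/6.8 + (17 - 9.5)²/9.5 + (22 - 20.7)²/20.7 + (14 - 15.2)²/15.2
   = 2.541 + 2.594 + 5.921 + 0.082 + 0.095
   = 11.23
p-value = 0.0241

Since p-value > α = 0.01, we fail to reject H₀.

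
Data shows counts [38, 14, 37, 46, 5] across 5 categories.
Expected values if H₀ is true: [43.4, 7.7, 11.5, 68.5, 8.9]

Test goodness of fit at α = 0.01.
Chi-square goodness of fit test:
H₀: observed counts match expected distribution
H₁: observed counts differ from expected distribution
df = k - 1 = 4
χ² = Σ(O - E)²/E
   = (38 - 43.4)²/43.4 + (14 - 7.7)²/7.7 + (37 - 11.5)²/11.5 + (46 - 68.5)²/68.5 + (5 - 8.9)²/8.9
   = 0.672 + 5.155 + 56.543 + 7.391 + 1.709
   = 71.47
p-value < 0.0001

Since p-value < α = 0.01, we reject H₀.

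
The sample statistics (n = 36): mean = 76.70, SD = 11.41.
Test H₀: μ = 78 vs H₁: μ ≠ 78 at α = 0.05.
One-sample t-test:
H₀: μ = 78
H₁: μ ≠ 78
df = n - 1 = 35
t = (x̄ - μ₀) / (s/√n) = (76.70 - 78) / (11.41/√36) = -0.684
p-value = 0.4987

Since p-value > α = 0.05, we fail to reject H₀.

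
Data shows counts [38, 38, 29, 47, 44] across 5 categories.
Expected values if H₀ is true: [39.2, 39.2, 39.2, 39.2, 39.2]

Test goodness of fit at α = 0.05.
Chi-square goodness of fit test:
H₀: observed counts match expected distribution
H₁: observed counts differ from expected distribution
df = k - 1 = 4
χ² = Σ(O - E)²/E
   = (38 - 39.2)²/39.2 + (38 - 39.2)²/39.2 + (29 - 39.2)²/39.2 + (47 - 39.2)²/39.2 + (44 - 39.2)²/39.2
   = 0.037 + 0.037 + 2.654 + 1.552 + 0.588
   = 4.87
p-value = 0.3012

Since p-value > α = 0.05, we fail to reject H₀.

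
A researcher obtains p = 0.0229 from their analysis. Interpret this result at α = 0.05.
Since p = 0.0229 < α = 0.05, reject H₀.
There is sufficient evidence to reject the null hypothesis; the result is statistically significant at the 0.05 level.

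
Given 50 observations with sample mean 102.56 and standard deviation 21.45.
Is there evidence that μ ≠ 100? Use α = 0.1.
One-sample t-test:
H₀: μ = 100
H₁: μ ≠ 100
df = n - 1 = 49
t = (x̄ - μ₀) / (s/√n) = (102.56 - 100) / (21.45/√50) = 0.844
p-value = 0.4028

Since p-value > α = 0.1, we fail to reject H₀.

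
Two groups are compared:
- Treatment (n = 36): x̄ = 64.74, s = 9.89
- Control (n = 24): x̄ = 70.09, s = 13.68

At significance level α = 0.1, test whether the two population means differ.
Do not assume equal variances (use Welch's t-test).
Welch's two-sample t-test:
H₀: μ₁ = μ₂
H₁: μ₁ ≠ μ₂
s₁²/n₁ = 9.89²/36 = 2.7170,  s₂²/n₂ = 13.68²/24 = 7.7976
SE = √(s₁²/n₁ + s₂²/n₂) = √(2.7170 + 7.7976) = 3.2426
df (Welch-Satterthwaite) = (s₁²/n₁ + s₂²/n₂)² / [(s₁²/n₁)²/(n₁-1) + (s₂²/n₂)²/(n₂-1)] ≈ 38.73
t = (x̄₁ - x̄₂) / SE = (64.74 - 70.09) / 3.2426 = -5.35 / 3.2426 = -1.650
p-value = 0.1071

Since p-value > α = 0.1, we fail to reject H₀.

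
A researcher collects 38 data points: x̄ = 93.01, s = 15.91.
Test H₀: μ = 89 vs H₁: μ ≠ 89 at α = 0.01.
One-sample t-test:
H₀: μ = 89
H₁: μ ≠ 89
df = n - 1 = 37
t = (x̄ - μ₀) / (s/√n) = (93.01 - 89) / (15.91/√38) = 1.554
p-value = 0.1288

Since p-value > α = 0.01, we fail to reject H₀.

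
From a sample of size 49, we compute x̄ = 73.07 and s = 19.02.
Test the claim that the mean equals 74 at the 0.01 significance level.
One-sample t-test:
H₀: μ = 74
H₁: μ ≠ 74
df = n - 1 = 48
t = (x̄ - μ₀) / (s/√n) = (73.07 - 74) / (19.02/√49) = -0.342
p-value = 0.7336

Since p-value > α = 0.01, we fail to reject H₀.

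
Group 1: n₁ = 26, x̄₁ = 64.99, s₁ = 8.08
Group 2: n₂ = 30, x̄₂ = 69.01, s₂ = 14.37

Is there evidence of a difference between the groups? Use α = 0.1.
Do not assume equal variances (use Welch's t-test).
Welch's two-sample t-test:
H₀: μ₁ = μ₂
H₁: μ₁ ≠ μ₂
s₁²/n₁ = 8.08²/26 = 2.5110,  s₂²/n₂ = 14.37²/30 = 6.8832
SE = √(s₁²/n₁ + s₂²/n₂) = √(2.5110 + 6.8832) = 3.0650
df (Welch-Satterthwaite) = (s₁²/n₁ + s₂²/n₂)² / [(s₁²/n₁)²/(n₁-1) + (s₂²/n₂)²/(n₂-1)] ≈ 46.79
t = (x̄₁ - x̄₂) / SE = (64.99 - 69.01) / 3.0650 = -4.02 / 3.0650 = -1.312
p-value = 0.1961

Since p-value > α = 0.1, we fail to reject H₀.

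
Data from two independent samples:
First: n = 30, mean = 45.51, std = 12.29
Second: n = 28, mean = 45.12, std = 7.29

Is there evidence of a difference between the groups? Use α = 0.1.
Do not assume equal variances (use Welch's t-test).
Welch's two-sample t-test:
H₀: μ₁ = μ₂
H₁: μ₁ ≠ μ₂
s₁²/n₁ = 12.29²/30 = 5.0348,  s₂²/n₂ = 7.29²/28 = 1.8980
SE = √(s₁²/n₁ + s₂²/n₂) = √(5.0348 + 1.8980) = 2.6330
df (Welch-Satterthwaite) = (s₁²/n₁ + s₂²/n₂)² / [(s₁²/n₁)²/(n₁-1) + (s₂²/n₂)²/(n₂-1)] ≈ 47.70
t = (x̄₁ - x̄₂) / SE = (45.51 - 45.12) / 2.6330 = 0.39 / 2.6330 = 0.148
p-value = 0.8829

Since p-value > α = 0.1, we fail to reject H₀.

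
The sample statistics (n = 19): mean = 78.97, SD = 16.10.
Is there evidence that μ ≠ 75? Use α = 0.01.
One-sample t-test:
H₀: μ = 75
H₁: μ ≠ 75
df = n - 1 = 18
t = (x̄ - μ₀) / (s/√n) = (78.97 - 75) / (16.10/√19) = 1.075
p-value = 0.2966

Since p-value > α = 0.01, we fail to reject H₀.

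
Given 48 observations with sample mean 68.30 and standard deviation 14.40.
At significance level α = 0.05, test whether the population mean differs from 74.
One-sample t-test:
H₀: μ = 74
H₁: μ ≠ 74
df = n - 1 = 47
t = (x̄ - μ₀) / (s/√n) = (68.30 - 74) / (14.40/√48) = -2.742
p-value = 0.0086

Since p-value < α = 0.05, we reject H₀.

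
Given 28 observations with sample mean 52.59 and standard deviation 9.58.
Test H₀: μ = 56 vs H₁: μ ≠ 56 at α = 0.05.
One-sample t-test:
H₀: μ = 56
H₁: μ ≠ 56
df = n - 1 = 27
t = (x̄ - μ₀) / (s/√n) = (52.59 - 56) / (9.58/√28) = -1.884
p-value = 0.0704

Since p-value > α = 0.05, we fail to reject H₀.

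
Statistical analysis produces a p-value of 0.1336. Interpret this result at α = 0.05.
Since p = 0.1336 > α = 0.05, fail to reject H₀.
There is insufficient evidence to reject the null hypothesis; the result is not statistically significant at the 0.05 level.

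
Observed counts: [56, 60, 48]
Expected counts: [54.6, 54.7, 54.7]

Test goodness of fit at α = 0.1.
Chi-square goodness of fit test:
H₀: observed counts match expected distribution
H₁: observed counts differ from expected distribution
df = k - 1 = 2
χ² = Σ(O - E)²/E
   = (56 - 54.6)²/54.6 + (60 - 54.7)²/54.7 + (48 - 54.7)²/54.7
   = 0.036 + 0.514 + 0.821
   = 1.37
p-value = 0.5041

Since p-value > α = 0.1, we fail to reject H₀.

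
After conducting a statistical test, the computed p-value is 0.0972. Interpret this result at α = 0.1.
Since p = 0.0972 < α = 0.1, reject H₀.
There is sufficient evidence to reject the null hypothesis; the result is statistically significant at the 0.1 level.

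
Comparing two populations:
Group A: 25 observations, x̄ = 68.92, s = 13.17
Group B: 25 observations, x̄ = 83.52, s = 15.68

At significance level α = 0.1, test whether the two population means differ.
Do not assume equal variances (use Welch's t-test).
Welch's two-sample t-test:
H₀: μ₁ = μ₂
H₁: μ₁ ≠ μ₂
s₁²/n₁ = 13.17²/25 = 6.9380,  s₂²/n₂ = 15.68²/25 = 9.8345
SE = √(s₁²/n₁ + s₂²/n₂) = √(6.9380 + 9.8345) = 4.0954
df (Welch-Satterthwaite) = (s₁²/n₁ + s₂²/n₂)² / [(s₁²/n₁)²/(n₁-1) + (s₂²/n₂)²/(n₂-1)] ≈ 46.61
t = (x̄₁ - x̄₂) / SE = (68.92 - 83.52) / 4.0954 = -14.60 / 4.0954 = -3.565
p-value = 0.0009

Since p-value < α = 0.1, we reject H₀.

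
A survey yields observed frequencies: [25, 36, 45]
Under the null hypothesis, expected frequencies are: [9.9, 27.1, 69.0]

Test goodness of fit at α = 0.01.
Chi-square goodness of fit test:
H₀: observed counts match expected distribution
H₁: observed counts differ from expected distribution
df = k - 1 = 2
χ² = Σ(O - E)²/E
   = (25 - 9.9)²/9.9 + (36 - 27.1)²/27.1 + (45 - 69.0)²/69.0
   = 23.031 + 2.923 + 8.348
   = 34.30
p-value < 0.0001

Since p-value < α = 0.01, we reject H₀.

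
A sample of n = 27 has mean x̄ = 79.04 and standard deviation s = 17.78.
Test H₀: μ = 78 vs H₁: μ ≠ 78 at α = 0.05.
One-sample t-test:
H₀: μ = 78
H₁: μ ≠ 78
df = n - 1 = 26
t = (x̄ - μ₀) / (s/√n) = (79.04 - 78) / (17.78/√27) = 0.304
p-value = 0.7636

Since p-value > α = 0.05, we fail to reject H₀.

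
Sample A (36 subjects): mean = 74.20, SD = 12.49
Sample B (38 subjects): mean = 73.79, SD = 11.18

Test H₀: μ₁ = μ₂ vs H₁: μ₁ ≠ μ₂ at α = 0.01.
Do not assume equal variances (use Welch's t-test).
Welch's two-sample t-test:
H₀: μ₁ = μ₂
H₁: μ₁ ≠ μ₂
s₁²/n₁ = 12.49²/36 = 4.3333,  s₂²/n₂ = 11.18²/38 = 3.2893
SE = √(s₁²/n₁ + s₂²/n₂) = √(4.3333 + 3.2893) = 2.7609
df (Welch-Satterthwaite) = (s₁²/n₁ + s₂²/n₂)² / [(s₁²/n₁)²/(n₁-1) + (s₂²/n₂)²/(n₂-1)] ≈ 70.10
t = (x̄₁ - x̄₂) / SE = (74.20 - 73.79) / 2.7609 = 0.41 / 2.7609 = 0.149
p-value = 0.8824

Since p-value > α = 0.01, we fail to reject H₀.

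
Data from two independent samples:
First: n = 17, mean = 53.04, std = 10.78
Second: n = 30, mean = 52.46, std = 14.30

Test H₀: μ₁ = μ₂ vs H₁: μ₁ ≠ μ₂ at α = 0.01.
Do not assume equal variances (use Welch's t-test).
Welch's two-sample t-test:
H₀: μ₁ = μ₂
H₁: μ₁ ≠ μ₂
s₁²/n₁ = 10.78²/17 = 6.8358,  s₂²/n₂ = 14.30²/30 = 6.8163
SE = √(s₁²/n₁ + s₂²/n₂) = √(6.8358 + 6.8163) = 3.6949
df (Welch-Satterthwaite) = (s₁²/n₁ + s₂²/n₂)² / [(s₁²/n₁)²/(n₁-1) + (s₂²/n₂)²/(n₂-1)] ≈ 41.21
t = (x̄₁ - x̄₂) / SE = (53.04 - 52.46) / 3.6949 = 0.58 / 3.6949 = 0.157
p-value = 0.8760

Since p-value > α = 0.01, we fail to reject H₀.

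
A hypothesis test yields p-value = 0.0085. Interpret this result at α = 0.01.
Since p = 0.0085 < α = 0.01, reject H₀.
There is sufficient evidence to reject the null hypothesis; the result is statistically significant at the 0.01 level.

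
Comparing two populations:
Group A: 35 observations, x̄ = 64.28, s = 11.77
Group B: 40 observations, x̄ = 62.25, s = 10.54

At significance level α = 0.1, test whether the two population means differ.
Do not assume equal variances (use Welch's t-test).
Welch's two-sample t-test:
H₀: μ₁ = μ₂
H₁: μ₁ ≠ μ₂
s₁²/n₁ = 11.77²/35 = 3.9581,  s₂²/n₂ = 10.54²/40 = 2.7773
SE = √(s₁²/n₁ + s₂²/n₂) = √(3.9581 + 2.7773) = 2.5953
df (Welch-Satterthwaite) = (s₁²/n₁ + s₂²/n₂)² / [(s₁²/n₁)²/(n₁-1) + (s₂²/n₂)²/(n₂-1)] ≈ 68.89
t = (x̄₁ - x̄₂) / SE = (64.28 - 62.25) / 2.5953 = 2.03 / 2.5953 = 0.782
p-value = 0.4368

Since p-value > α = 0.1, we fail to reject H₀.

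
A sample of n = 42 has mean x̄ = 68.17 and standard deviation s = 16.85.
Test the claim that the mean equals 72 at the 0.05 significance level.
One-sample t-test:
H₀: μ = 72
H₁: μ ≠ 72
df = n - 1 = 41
t = (x̄ - μ₀) / (s/√n) = (68.17 - 72) / (16.85/√42) = -1.473
p-value = 0.1484

Since p-value > α = 0.05, we fail to reject H₀.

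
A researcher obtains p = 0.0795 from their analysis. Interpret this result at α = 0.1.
Since p = 0.0795 < α = 0.1, reject H₀.
There is sufficient evidence to reject the null hypothesis; the result is statistically significant at the 0.1 level.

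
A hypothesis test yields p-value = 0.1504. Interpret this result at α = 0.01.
Since p = 0.1504 > α = 0.01, fail to reject H₀.
There is insufficient evidence to reject the null hypothesis; the result is not statistically significant at the 0.01 level.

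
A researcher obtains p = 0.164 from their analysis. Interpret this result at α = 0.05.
Since p = 0.164 > α = 0.05, fail to reject H₀.
There is insufficient evidence to reject the null hypothesis; the result is not statistically significant at the 0.05 level.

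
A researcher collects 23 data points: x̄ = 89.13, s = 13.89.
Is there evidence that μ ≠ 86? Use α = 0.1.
One-sample t-test:
H₀: μ = 86
H₁: μ ≠ 86
df = n - 1 = 22
t = (x̄ - μ₀) / (s/√n) = (89.13 - 86) / (13.89/√23) = 1.081
p-value = 0.2915

Since p-value > α = 0.1, we fail to reject H₀.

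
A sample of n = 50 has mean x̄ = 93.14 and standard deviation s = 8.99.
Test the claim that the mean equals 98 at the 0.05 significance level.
One-sample t-test:
H₀: μ = 98
H₁: μ ≠ 98
df = n - 1 = 49
t = (x̄ - μ₀) / (s/√n) = (93.14 - 98) / (8.99/√50) = -3.823
p-value = 0.0004

Since p-value < α = 0.05, we reject H₀.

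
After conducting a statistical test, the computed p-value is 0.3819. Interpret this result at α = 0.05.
Since p = 0.3819 > α = 0.05, fail to reject H₀.
There is insufficient evidence to reject the null hypothesis; the result is not statistically significant at the 0.05 level.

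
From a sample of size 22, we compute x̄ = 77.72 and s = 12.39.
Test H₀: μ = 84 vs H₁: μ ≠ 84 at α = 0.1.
One-sample t-test:
H₀: μ = 84
H₁: μ ≠ 84
df = n - 1 = 21
t = (x̄ - μ₀) / (s/√n) = (77.72 - 84) / (12.39/√22) = -2.377
p-value = 0.0270

Since p-value < α = 0.1, we reject H₀.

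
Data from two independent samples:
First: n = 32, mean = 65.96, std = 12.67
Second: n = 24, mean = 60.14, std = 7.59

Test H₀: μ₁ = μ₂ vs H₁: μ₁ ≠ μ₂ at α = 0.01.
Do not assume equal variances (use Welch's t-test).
Welch's two-sample t-test:
H₀: μ₁ = μ₂
H₁: μ₁ ≠ μ₂
s₁²/n₁ = 12.67²/32 = 5.0165,  s₂²/n₂ = 7.59²/24 = 2.4003
SE = √(s₁²/n₁ + s₂²/n₂) = √(5.0165 + 2.4003) = 2.7234
df (Welch-Satterthwaite) = (s₁²/n₁ + s₂²/n₂)² / [(s₁²/n₁)²/(n₁-1) + (s₂²/n₂)²/(n₂-1)] ≈ 51.78
t = (x̄₁ - x̄₂) / SE = (65.96 - 60.14) / 2.7234 = 5.82 / 2.7234 = 2.137
p-value = 0.0373

Since p-value > α = 0.01, we fail to reject H₀.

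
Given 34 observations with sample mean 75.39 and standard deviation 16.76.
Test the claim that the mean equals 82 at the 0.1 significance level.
One-sample t-test:
H₀: μ = 82
H₁: μ ≠ 82
df = n - 1 = 33
t = (x̄ - μ₀) / (s/√n) = (75.39 - 82) / (16.76/√34) = -2.300
p-value = 0.0279

Since p-value < α = 0.1, we reject H₀.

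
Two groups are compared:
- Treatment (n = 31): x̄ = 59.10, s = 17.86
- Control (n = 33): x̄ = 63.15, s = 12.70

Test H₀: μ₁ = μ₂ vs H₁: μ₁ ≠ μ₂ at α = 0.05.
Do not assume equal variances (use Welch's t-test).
Welch's two-sample t-test:
H₀: μ₁ = μ₂
H₁: μ₁ ≠ μ₂
s₁²/n₁ = 17.86²/31 = 10.2897,  s₂²/n₂ = 12.70²/33 = 4.8876
SE = √(s₁²/n₁ + s₂²/n₂) = √(10.2897 + 4.8876) = 3.8958
df (Welch-Satterthwaite) = (s₁²/n₁ + s₂²/n₂)² / [(s₁²/n₁)²/(n₁-1) + (s₂²/n₂)²/(n₂-1)] ≈ 53.87
t = (x̄₁ - x̄₂) / SE = (59.10 - 63.15) / 3.8958 = -4.05 / 3.8958 = -1.040
p-value = 0.3032

Since p-value > α = 0.05, we fail to reject H₀.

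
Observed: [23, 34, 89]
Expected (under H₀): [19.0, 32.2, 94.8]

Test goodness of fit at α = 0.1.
Chi-square goodness of fit test:
H₀: observed counts match expected distribution
H₁: observed counts differ from expected distribution
df = k - 1 = 2
χ² = Σ(O - E)²/E
   = (23 - 19.0)²/19.0 + (34 - 32.2)²/32.2 + (89 - 94.8)²/94.8
   = 0.842 + 0.101 + 0.355
   = 1.30
p-value = 0.5227

Since p-value > α = 0.1, we fail to reject H₀.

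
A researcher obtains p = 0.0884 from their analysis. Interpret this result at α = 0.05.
Since p = 0.0884 > α = 0.05, fail to reject H₀.
There is insufficient evidence to reject the null hypothesis; the result is not statistically significant at the 0.05 level.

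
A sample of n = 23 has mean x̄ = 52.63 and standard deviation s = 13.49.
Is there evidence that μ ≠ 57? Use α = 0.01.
One-sample t-test:
H₀: μ = 57
H₁: μ ≠ 57
df = n - 1 = 22
t = (x̄ - μ₀) / (s/√n) = (52.63 - 57) / (13.49/√23) = -1.554
p-value = 0.1346

Since p-value > α = 0.01, we fail to reject H₀.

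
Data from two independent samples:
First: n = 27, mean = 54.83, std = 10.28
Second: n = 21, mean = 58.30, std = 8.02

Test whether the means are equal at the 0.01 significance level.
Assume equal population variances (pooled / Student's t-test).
Student's two-sample t-test (equal variances):
H₀: μ₁ = μ₂
H₁: μ₁ ≠ μ₂
df = n₁ + n₂ - 2 = 46
Pooled variance s_p² = [(n₁-1)s₁² + (n₂-1)s₂²] / (n₁ + n₂ - 2) = [(26)(10.28²) + (20)(8.02²)] / 46 = 87.6967
SE = √(s_p²(1/n₁ + 1/n₂)) = √(87.6967 × (1/27 + 1/21)) = 2.7247
t = (x̄₁ - x̄₂) / SE = (54.83 - 58.30) / 2.7247 = -3.47 / 2.7247 = -1.274
p-value = 0.2092

Since p-value > α = 0.01, we fail to reject H₀.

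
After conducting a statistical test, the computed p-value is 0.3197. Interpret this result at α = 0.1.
Since p = 0.3197 > α = 0.1, fail to reject H₀.
There is insufficient evidence to reject the null hypothesis; the result is not statistically significant at the 0.1 level.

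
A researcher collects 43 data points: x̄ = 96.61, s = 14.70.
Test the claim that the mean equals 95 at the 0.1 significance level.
One-sample t-test:
H₀: μ = 95
H₁: μ ≠ 95
df = n - 1 = 42
t = (x̄ - μ₀) / (s/√n) = (96.61 - 95) / (14.70/√43) = 0.718
p-value = 0.4766

Since p-value > α = 0.1, we fail to reject H₀.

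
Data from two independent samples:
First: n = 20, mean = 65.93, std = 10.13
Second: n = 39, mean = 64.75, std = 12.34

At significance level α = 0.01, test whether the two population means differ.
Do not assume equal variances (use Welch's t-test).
Welch's two-sample t-test:
H₀: μ₁ = μ₂
H₁: μ₁ ≠ μ₂
s₁²/n₁ = 10.13²/20 = 5.1308,  s₂²/n₂ = 12.34²/39 = 3.9045
SE = √(s₁²/n₁ + s₂²/n₂) = √(5.1308 + 3.9045) = 3.0059
df (Welch-Satterthwaite) = (s₁²/n₁ + s₂²/n₂)² / [(s₁²/n₁)²/(n₁-1) + (s₂²/n₂)²/(n₂-1)] ≈ 45.69
t = (x̄₁ - x̄₂) / SE = (65.93 - 64.75) / 3.0059 = 1.18 / 3.0059 = 0.393
p-value = 0.6965

Since p-value > α = 0.01, we fail to reject H₀.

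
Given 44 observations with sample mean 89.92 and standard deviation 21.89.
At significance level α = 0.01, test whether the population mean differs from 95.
One-sample t-test:
H₀: μ = 95
H₁: μ ≠ 95
df = n - 1 = 43
t = (x̄ - μ₀) / (s/√n) = (89.92 - 95) / (21.89/√44) = -1.539
p-value = 0.1310

Since p-value > α = 0.01, we fail to reject H₀.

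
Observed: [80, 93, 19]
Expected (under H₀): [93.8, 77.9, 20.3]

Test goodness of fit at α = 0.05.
Chi-square goodness of fit test:
H₀: observed counts match expected distribution
H₁: observed counts differ from expected distribution
df = k - 1 = 2
χ² = Σ(O - E)²/E
   = (80 - 93.8)²/93.8 + (93 - 77.9)²/77.9 + (19 - 20.3)²/20.3
   = 2.030 + 2.927 + 0.083
   = 5.04
p-value = 0.0804

Since p-value > α = 0.05, we fail to reject H₀.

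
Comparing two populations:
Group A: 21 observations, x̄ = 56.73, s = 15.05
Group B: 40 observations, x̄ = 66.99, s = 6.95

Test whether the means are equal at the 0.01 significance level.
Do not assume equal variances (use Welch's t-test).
Welch's two-sample t-test:
H₀: μ₁ = μ₂
H₁: μ₁ ≠ μ₂
s₁²/n₁ = 15.05²/21 = 10.7858,  s₂²/n₂ = 6.95²/40 = 1.2076
SE = √(s₁²/n₁ + s₂²/n₂) = √(10.7858 + 1.2076) = 3.4631
df (Welch-Satterthwaite) = (s₁²/n₁ + s₂²/n₂)² / [(s₁²/n₁)²/(n₁-1) + (s₂²/n₂)²/(n₂-1)] ≈ 24.57
t = (x̄₁ - x̄₂) / SE = (56.73 - 66.99) / 3.4631 = -10.26 / 3.4631 = -2.963
p-value = 0.0067

Since p-value < α = 0.01, we reject H₀.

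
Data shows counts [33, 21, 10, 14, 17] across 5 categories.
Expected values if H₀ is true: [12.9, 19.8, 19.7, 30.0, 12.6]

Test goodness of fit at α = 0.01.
Chi-square goodness of fit test:
H₀: observed counts match expected distribution
H₁: observed counts differ from expected distribution
df = k - 1 = 4
χ² = Σ(O - E)²/E
   = (33 - 12.9)²/12.9 + (21 - 19.8)²/19.8 + (10 - 19.7)²/19.7 + (14 - 30.0)²/30.0 + (17 - 12.6)²/12.6
   = 31.319 + 0.073 + 4.776 + 8.533 + 1.537
   = 46.24
p-value < 0.0001

Since p-value < α = 0.01, we reject H₀.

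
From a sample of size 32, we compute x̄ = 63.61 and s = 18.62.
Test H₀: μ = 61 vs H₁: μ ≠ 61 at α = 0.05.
One-sample t-test:
H₀: μ = 61
H₁: μ ≠ 61
df = n - 1 = 31
t = (x̄ - μ₀) / (s/√n) = (63.61 - 61) / (18.62/√32) = 0.793
p-value = 0.4338

Since p-value > α = 0.05, we fail to reject H₀.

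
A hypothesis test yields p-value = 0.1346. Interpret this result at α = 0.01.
Since p = 0.1346 > α = 0.01, fail to reject H₀.
There is insufficient evidence to reject the null hypothesis; the result is not statistically significant at the 0.01 level.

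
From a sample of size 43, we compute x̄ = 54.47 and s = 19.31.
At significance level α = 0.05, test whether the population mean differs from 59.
One-sample t-test:
H₀: μ = 59
H₁: μ ≠ 59
df = n - 1 = 42
t = (x̄ - μ₀) / (s/√n) = (54.47 - 59) / (19.31/√43) = -1.538
p-value = 0.1315

Since p-value > α = 0.05, we fail to reject H₀.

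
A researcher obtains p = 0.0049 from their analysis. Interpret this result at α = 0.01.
Since p = 0.0049 < α = 0.01, reject H₀.
There is sufficient evidence to reject the null hypothesis; the result is statistically significant at the 0.01 level.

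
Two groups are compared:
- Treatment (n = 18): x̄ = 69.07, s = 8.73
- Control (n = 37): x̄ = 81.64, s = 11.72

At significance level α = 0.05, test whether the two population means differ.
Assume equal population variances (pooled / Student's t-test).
Student's two-sample t-test (equal variances):
H₀: μ₁ = μ₂
H₁: μ₁ ≠ μ₂
df = n₁ + n₂ - 2 = 53
Pooled variance s_p² = [(n₁-1)s₁² + (n₂-1)s₂²] / (n₁ + n₂ - 2) = [(17)(8.73²) + (36)(11.72²)] / 53 = 117.7457
SE = √(s_p²(1/n₁ + 1/n₂)) = √(117.7457 × (1/18 + 1/37)) = 3.1183
t = (x̄₁ - x̄₂) / SE = (69.07 - 81.64) / 3.1183 = -12.57 / 3.1183 = -4.031
p-value = 0.0002

Since p-value < α = 0.05, we reject H₀.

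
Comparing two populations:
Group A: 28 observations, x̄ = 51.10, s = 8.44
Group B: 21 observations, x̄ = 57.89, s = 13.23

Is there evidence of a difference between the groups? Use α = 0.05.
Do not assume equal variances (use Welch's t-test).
Welch's two-sample t-test:
H₀: μ₁ = μ₂
H₁: μ₁ ≠ μ₂
s₁²/n₁ = 8.44²/28 = 2.5441,  s₂²/n₂ = 13.23²/21 = 8.3349
SE = √(s₁²/n₁ + s₂²/n₂) = √(2.5441 + 8.3349) = 3.2983
df (Welch-Satterthwaite) = (s₁²/n₁ + s₂²/n₂)² / [(s₁²/n₁)²/(n₁-1) + (s₂²/n₂)²/(n₂-1)] ≈ 31.87
t = (x̄₁ - x̄₂) / SE = (51.10 - 57.89) / 3.2983 = -6.79 / 3.2983 = -2.059
p-value = 0.0478

Since p-value < α = 0.05, we reject H₀.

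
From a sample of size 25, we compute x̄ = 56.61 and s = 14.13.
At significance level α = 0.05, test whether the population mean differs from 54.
One-sample t-test:
H₀: μ = 54
H₁: μ ≠ 54
df = n - 1 = 24
t = (x̄ - μ₀) / (s/√n) = (56.61 - 54) / (14.13/√25) = 0.924
p-value = 0.3649

Since p-value > α = 0.05, we fail to reject H₀.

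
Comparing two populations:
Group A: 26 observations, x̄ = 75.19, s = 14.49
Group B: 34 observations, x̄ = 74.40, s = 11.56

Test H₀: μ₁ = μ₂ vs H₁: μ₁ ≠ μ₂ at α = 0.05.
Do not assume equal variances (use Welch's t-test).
Welch's two-sample t-test:
H₀: μ₁ = μ₂
H₁: μ₁ ≠ μ₂
s₁²/n₁ = 14.49²/26 = 8.0754,  s₂²/n₂ = 11.56²/34 = 3.9304
SE = √(s₁²/n₁ + s₂²/n₂) = √(8.0754 + 3.9304) = 3.4649
df (Welch-Satterthwaite) = (s₁²/n₁ + s₂²/n₂)² / [(s₁²/n₁)²/(n₁-1) + (s₂²/n₂)²/(n₂-1)] ≈ 46.85
t = (x̄₁ - x̄₂) / SE = (75.19 - 74.40) / 3.4649 = 0.79 / 3.4649 = 0.228
p-value = 0.8206

Since p-value > α = 0.05, we fail to reject H₀.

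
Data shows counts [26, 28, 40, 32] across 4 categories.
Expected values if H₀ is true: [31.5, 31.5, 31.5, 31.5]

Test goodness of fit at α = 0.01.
Chi-square goodness of fit test:
H₀: observed counts match expected distribution
H₁: observed counts differ from expected distribution
df = k - 1 = 3
χ² = Σ(O - E)²/E
   = (26 - 31.5)²/31.5 + (28 - 31.5)²/31.5 + (40 - 31.5)²/31.5 + (32 - 31.5)²/31.5
   = 0.960 + 0.389 + 2.294 + 0.008
   = 3.65
p-value = 0.3017

Since p-value > α = 0.01, we fail to reject H₀.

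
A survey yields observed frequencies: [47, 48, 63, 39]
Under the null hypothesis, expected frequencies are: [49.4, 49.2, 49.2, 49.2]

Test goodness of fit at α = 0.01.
Chi-square goodness of fit test:
H₀: observed counts match expected distribution
H₁: observed counts differ from expected distribution
df = k - 1 = 3
χ² = Σ(O - E)²/E
   = (47 - 49.4)²/49.4 + (48 - 49.2)²/49.2 + (63 - 49.2)²/49.2 + (39 - 49.2)²/49.2
   = 0.117 + 0.029 + 3.871 + 2.115
   = 6.13
p-value = 0.1054

Since p-value > α = 0.01, we fail to reject H₀.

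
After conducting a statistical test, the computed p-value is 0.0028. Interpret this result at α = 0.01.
Since p = 0.0028 < α = 0.01, reject H₀.
There is sufficient evidence to reject the null hypothesis; the result is statistically significant at the 0.01 level.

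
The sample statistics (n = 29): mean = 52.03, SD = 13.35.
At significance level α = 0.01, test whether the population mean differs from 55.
One-sample t-test:
H₀: μ = 55
H₁: μ ≠ 55
df = n - 1 = 28
t = (x̄ - μ₀) / (s/√n) = (52.03 - 55) / (13.35/√29) = -1.198
p-value = 0.2409

Since p-value > α = 0.01, we fail to reject H₀.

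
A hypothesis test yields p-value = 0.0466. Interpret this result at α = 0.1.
Since p = 0.0466 < α = 0.1, reject H₀.
There is sufficient evidence to reject the null hypothesis; the result is statistically significant at the 0.1 level.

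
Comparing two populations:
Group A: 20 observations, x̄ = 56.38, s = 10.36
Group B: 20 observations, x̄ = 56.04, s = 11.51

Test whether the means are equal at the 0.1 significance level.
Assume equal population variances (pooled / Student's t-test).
Student's two-sample t-test (equal variances):
H₀: μ₁ = μ₂
H₁: μ₁ ≠ μ₂
df = n₁ + n₂ - 2 = 38
Pooled variance s_p² = [(n₁-1)s₁² + (n₂-1)s₂²] / (n₁ + n₂ - 2) = [(19)(10.36²) + (19)(11.51²)] / 38 = 119.9048
SE = √(s_p²(1/n₁ + 1/n₂)) = √(119.9048 × (1/20 + 1/20)) = 3.4627
t = (x̄₁ - x̄₂) / SE = (56.38 - 56.04) / 3.4627 = 0.34 / 3.4627 = 0.098
p-value = 0.9223

Since p-value > α = 0.1, we fail to reject H₀.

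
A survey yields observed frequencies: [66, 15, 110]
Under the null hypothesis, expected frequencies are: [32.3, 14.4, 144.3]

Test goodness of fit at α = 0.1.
Chi-square goodness of fit test:
H₀: observed counts match expected distribution
H₁: observed counts differ from expected distribution
df = k - 1 = 2
χ² = Σ(O - E)²/E
   = (66 - 32.3)²/32.3 + (15 - 14.4)²/14.4 + (110 - 144.3)²/144.3
   = 35.161 + 0.025 + 8.153
   = 43.34
p-value < 0.0001

Since p-value < α = 0.1, we reject H₀.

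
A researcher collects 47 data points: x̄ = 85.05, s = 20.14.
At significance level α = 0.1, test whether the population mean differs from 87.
One-sample t-test:
H₀: μ = 87
H₁: μ ≠ 87
df = n - 1 = 46
t = (x̄ - μ₀) / (s/√n) = (85.05 - 87) / (20.14/√47) = -0.664
p-value = 0.5101

Since p-value > α = 0.1, we fail to reject H₀.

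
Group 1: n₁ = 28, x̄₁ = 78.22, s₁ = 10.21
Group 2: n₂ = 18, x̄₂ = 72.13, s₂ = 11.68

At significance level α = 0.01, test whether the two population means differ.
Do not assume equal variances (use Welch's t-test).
Welch's two-sample t-test:
H₀: μ₁ = μ₂
H₁: μ₁ ≠ μ₂
s₁²/n₁ = 10.21²/28 = 3.7230,  s₂²/n₂ = 11.68²/18 = 7.5790
SE = √(s₁²/n₁ + s₂²/n₂) = √(3.7230 + 7.5790) = 3.3618
df (Welch-Satterthwaite) = (s₁²/n₁ + s₂²/n₂)² / [(s₁²/n₁)²/(n₁-1) + (s₂²/n₂)²/(n₂-1)] ≈ 32.82
t = (x̄₁ - x̄₂) / SE = (78.22 - 72.13) / 3.3618 = 6.09 / 3.3618 = 1.812
p-value = 0.0792

Since p-value > α = 0.01, we fail to reject H₀.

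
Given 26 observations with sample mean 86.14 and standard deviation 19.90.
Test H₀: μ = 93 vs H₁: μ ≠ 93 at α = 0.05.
One-sample t-test:
H₀: μ = 93
H₁: μ ≠ 93
df = n - 1 = 25
t = (x̄ - μ₀) / (s/√n) = (86.14 - 93) / (19.90/√26) = -1.758
p-value = 0.0910

Since p-value > α = 0.05, we fail to reject H₀.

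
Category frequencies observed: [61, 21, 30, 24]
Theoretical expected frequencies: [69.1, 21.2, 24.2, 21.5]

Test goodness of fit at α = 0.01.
Chi-square goodness of fit test:
H₀: observed counts match expected distribution
H₁: observed counts differ from expected distribution
df = k - 1 = 3
χ² = Σ(O - E)²/E
   = (61 - 69.1)²/69.1 + (21 - 21.2)²/21.2 + (30 - 24.2)²/24.2 + (24 - 21.5)²/21.5
   = 0.949 + 0.002 + 1.390 + 0.291
   = 2.63
p-value = 0.4519

Since p-value > α = 0.01, we fail to reject H₀.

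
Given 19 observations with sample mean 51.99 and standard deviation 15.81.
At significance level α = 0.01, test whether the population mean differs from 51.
One-sample t-test:
H₀: μ = 51
H₁: μ ≠ 51
df = n - 1 = 18
t = (x̄ - μ₀) / (s/√n) = (51.99 - 51) / (15.81/√19) = 0.273
p-value = 0.7880

Since p-value > α = 0.01, we fail to reject H₀.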